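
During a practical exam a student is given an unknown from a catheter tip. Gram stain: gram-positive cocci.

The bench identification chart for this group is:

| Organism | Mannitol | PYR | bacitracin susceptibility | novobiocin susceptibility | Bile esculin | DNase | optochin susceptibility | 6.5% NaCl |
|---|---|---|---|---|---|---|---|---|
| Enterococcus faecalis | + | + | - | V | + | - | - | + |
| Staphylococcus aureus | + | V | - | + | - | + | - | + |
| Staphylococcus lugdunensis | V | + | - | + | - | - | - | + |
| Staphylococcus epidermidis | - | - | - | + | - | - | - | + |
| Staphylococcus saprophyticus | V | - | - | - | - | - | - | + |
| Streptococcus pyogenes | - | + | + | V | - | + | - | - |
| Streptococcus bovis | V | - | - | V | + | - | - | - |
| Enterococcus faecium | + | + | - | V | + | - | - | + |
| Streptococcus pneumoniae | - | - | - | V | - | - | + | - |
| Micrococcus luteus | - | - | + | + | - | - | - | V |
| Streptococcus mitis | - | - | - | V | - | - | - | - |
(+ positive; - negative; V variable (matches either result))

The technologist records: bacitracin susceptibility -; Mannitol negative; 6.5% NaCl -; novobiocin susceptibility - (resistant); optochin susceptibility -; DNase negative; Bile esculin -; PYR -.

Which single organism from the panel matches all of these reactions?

DNase -: excludes Staphylococcus aureus, Streptococcus pyogenes — 9 left.
optochin susceptibility -: excludes Streptococcus pneumoniae — 8 left.
6.5% NaCl -: excludes 5 organisms — 3 left.
novobiocin susceptibility -: excludes Micrococcus luteus — 2 left.
Mannitol -: all 2 remaining candidates are consistent.
PYR -: all 2 remaining candidates are consistent.
bacitracin susceptibility -: all 2 remaining candidates are consistent.
Bile esculin -: excludes Streptococcus bovis — 1 left.

Streptococcus mitis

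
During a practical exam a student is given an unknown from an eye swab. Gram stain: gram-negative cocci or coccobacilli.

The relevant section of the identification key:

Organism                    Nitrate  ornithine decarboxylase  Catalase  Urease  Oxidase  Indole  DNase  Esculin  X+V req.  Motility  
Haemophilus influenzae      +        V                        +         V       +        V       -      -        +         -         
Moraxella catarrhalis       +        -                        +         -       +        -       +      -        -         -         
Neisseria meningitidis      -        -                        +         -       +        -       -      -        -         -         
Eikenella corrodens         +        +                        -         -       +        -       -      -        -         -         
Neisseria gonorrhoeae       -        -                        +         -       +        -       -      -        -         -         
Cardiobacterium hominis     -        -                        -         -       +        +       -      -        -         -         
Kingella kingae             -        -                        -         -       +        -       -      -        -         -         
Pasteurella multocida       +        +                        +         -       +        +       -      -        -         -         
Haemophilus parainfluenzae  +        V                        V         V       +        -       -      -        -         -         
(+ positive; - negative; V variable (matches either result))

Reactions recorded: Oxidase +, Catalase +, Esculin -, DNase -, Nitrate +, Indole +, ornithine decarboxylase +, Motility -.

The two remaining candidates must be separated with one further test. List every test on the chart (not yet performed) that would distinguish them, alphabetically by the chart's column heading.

X+V req.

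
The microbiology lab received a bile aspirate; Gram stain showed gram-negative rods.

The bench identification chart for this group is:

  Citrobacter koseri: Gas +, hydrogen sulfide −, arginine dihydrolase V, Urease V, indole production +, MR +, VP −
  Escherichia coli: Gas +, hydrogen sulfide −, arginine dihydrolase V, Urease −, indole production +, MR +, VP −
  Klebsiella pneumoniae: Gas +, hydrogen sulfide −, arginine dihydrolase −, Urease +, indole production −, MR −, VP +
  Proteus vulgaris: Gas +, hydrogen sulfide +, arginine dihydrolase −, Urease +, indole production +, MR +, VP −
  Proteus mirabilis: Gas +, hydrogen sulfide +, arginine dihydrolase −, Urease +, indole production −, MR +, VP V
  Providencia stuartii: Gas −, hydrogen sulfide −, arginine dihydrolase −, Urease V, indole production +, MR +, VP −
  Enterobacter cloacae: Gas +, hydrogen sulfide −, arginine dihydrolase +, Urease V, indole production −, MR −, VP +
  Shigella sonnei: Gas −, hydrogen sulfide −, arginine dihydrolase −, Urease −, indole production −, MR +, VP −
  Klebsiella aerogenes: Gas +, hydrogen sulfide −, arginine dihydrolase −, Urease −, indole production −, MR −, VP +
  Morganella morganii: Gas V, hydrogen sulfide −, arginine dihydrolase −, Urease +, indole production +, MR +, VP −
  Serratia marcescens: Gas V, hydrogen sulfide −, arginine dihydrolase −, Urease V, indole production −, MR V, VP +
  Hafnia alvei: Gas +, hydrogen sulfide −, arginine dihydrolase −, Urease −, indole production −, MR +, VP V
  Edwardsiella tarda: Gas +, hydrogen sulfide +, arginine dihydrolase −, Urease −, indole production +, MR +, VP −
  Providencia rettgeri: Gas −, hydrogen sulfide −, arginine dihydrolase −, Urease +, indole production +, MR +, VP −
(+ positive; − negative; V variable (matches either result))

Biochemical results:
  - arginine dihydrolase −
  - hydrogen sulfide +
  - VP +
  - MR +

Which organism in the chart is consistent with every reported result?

Proteus mirabilis

MR +: excludes Klebsiella pneumoniae, Enterobacter cloacae, Klebsiella aerogenes — 11 left.
VP +: excludes 8 organisms — 3 left.
hydrogen sulfide +: excludes Serratia marcescens, Hafnia alvei — 1 left.
arginine dihydrolase −: the one remaining candidate is consistent.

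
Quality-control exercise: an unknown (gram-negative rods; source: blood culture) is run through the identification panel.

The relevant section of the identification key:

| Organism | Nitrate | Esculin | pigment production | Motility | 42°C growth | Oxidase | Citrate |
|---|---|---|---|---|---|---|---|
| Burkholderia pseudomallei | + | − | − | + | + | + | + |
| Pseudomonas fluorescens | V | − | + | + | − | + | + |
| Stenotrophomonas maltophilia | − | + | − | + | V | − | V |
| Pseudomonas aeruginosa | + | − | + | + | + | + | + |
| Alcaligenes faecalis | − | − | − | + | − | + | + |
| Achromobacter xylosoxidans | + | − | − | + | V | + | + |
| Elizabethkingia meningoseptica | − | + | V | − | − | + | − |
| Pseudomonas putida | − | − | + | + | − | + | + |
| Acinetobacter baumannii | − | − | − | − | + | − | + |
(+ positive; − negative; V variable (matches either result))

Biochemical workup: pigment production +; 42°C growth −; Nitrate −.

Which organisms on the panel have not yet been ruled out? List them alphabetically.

Elizabethkingia meningoseptica, Pseudomonas fluorescens, Pseudomonas putida

pigment production +: excludes 5 organisms — 4 left.
42°C growth −: excludes Pseudomonas aeruginosa — 3 left.
Nitrate −: all 3 remaining candidates are consistent.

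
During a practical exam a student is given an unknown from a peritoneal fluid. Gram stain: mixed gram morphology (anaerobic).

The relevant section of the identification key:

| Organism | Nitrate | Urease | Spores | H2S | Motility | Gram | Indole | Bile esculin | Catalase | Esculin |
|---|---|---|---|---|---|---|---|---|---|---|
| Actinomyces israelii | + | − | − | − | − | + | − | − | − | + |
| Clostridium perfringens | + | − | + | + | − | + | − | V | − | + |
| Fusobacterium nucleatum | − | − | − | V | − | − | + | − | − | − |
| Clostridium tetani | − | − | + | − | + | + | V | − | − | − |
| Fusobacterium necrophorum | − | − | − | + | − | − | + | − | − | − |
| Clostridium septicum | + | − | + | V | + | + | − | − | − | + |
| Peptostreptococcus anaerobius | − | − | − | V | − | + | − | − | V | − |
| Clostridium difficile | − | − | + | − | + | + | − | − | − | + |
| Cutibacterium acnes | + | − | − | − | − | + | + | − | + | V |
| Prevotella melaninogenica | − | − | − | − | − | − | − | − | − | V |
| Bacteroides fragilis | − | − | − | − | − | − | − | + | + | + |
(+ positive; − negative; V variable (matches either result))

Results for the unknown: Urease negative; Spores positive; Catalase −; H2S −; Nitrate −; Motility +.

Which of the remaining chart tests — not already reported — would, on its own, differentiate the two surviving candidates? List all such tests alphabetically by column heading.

Esculin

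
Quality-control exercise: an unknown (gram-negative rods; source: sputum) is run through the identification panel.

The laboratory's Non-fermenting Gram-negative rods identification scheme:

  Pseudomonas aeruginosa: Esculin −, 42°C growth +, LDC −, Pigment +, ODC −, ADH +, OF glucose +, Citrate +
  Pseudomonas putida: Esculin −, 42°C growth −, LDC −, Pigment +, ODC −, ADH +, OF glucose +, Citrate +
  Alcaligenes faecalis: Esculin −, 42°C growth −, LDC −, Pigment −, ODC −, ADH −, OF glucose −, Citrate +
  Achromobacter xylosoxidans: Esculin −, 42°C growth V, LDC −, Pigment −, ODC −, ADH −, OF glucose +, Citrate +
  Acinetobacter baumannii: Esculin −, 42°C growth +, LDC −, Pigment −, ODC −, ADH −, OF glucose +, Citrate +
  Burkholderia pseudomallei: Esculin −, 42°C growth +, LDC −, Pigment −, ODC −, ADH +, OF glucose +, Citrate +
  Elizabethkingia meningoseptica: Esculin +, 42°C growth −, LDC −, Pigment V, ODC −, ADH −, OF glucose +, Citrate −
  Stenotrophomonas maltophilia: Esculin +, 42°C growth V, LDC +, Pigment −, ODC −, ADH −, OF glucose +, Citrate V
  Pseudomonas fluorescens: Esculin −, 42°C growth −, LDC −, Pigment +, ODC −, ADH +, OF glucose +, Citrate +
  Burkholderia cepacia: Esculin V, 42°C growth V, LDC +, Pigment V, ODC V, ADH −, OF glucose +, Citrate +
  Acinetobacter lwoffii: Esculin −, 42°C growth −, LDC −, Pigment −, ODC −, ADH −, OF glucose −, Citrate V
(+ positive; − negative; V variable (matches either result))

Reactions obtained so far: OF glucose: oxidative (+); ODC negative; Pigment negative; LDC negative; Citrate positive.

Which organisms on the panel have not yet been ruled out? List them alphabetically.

Achromobacter xylosoxidans, Acinetobacter baumannii, Burkholderia pseudomallei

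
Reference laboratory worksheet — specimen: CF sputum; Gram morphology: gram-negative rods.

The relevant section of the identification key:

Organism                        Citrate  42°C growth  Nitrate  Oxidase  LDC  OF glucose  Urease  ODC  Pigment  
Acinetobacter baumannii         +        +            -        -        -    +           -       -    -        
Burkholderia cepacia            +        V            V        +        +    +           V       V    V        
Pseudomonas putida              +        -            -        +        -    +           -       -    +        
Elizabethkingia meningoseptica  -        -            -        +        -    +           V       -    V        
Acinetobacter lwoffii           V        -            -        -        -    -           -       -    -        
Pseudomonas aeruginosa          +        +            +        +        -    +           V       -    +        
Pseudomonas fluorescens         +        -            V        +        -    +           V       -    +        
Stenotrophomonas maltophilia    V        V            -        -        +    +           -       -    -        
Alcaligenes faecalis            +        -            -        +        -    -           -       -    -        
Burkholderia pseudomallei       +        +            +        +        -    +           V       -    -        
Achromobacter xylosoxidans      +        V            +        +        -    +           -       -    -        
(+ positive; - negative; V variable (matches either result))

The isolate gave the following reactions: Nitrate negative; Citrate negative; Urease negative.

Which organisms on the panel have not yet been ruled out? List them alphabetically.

Citrate -: excludes 8 organisms — 3 left.
Nitrate -: all 3 remaining candidates are consistent.
Urease -: all 3 remaining candidates are consistent.

Acinetobacter lwoffii, Elizabethkingia meningoseptica, Stenotrophomonas maltophilia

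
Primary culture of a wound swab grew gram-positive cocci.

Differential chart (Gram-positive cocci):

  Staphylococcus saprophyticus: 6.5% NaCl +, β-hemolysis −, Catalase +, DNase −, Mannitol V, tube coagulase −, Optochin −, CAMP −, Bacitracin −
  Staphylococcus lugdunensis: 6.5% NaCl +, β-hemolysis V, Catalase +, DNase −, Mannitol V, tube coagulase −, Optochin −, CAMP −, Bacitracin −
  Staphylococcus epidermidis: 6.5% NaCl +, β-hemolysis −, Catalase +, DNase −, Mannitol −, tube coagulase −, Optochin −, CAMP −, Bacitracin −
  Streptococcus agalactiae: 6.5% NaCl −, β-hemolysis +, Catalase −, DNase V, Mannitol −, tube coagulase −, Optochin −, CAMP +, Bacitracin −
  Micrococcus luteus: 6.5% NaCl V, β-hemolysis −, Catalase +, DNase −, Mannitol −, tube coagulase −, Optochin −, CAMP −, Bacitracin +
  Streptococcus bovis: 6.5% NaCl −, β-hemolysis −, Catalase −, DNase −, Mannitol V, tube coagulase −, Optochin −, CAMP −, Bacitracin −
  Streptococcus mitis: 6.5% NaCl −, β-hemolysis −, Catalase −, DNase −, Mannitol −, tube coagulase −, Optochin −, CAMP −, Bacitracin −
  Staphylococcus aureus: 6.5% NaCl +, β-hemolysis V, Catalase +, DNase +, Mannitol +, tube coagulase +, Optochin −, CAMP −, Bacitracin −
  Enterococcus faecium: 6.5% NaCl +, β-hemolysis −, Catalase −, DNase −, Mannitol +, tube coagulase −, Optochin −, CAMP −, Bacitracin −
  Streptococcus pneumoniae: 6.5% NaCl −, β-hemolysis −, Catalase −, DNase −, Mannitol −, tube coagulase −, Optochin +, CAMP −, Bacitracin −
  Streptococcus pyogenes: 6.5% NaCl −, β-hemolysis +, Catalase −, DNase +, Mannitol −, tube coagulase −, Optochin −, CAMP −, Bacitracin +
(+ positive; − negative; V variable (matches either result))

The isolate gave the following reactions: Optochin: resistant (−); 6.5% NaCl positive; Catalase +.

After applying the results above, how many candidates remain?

5

Optochin −: excludes Streptococcus pneumoniae — 10 left.
Catalase +: excludes 5 organisms — 5 left.
6.5% NaCl +: all 5 remaining candidates are consistent.
Still consistent: Micrococcus luteus, Staphylococcus aureus, Staphylococcus epidermidis, Staphylococcus lugdunensis, Staphylococcus saprophyticus.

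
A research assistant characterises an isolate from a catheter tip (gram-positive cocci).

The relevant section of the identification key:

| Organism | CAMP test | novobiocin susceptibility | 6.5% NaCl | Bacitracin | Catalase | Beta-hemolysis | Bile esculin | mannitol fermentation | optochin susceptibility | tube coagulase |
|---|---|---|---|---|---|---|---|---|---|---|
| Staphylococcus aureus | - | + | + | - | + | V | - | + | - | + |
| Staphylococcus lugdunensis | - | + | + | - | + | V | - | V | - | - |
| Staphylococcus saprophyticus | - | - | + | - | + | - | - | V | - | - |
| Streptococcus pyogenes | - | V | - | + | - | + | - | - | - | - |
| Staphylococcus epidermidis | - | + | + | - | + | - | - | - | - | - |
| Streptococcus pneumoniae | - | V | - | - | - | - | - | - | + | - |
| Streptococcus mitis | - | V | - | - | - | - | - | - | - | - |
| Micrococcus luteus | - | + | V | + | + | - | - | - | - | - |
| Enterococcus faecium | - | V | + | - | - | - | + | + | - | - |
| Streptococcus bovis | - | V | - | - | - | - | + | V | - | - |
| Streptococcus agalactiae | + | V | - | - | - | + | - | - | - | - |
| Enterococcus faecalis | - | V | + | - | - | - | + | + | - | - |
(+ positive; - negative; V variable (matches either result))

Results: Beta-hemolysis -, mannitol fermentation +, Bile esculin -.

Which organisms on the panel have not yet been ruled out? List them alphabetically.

Staphylococcus aureus, Staphylococcus lugdunensis, Staphylococcus saprophyticus

Beta-hemolysis -: excludes Streptococcus pyogenes, Streptococcus agalactiae — 10 left.
Bile esculin -: excludes Enterococcus faecium, Streptococcus bovis, Enterococcus faecalis — 7 left.
mannitol fermentation +: excludes Staphylococcus epidermidis, Streptococcus pneumoniae, Streptococcus mitis, Micrococcus luteus — 3 left.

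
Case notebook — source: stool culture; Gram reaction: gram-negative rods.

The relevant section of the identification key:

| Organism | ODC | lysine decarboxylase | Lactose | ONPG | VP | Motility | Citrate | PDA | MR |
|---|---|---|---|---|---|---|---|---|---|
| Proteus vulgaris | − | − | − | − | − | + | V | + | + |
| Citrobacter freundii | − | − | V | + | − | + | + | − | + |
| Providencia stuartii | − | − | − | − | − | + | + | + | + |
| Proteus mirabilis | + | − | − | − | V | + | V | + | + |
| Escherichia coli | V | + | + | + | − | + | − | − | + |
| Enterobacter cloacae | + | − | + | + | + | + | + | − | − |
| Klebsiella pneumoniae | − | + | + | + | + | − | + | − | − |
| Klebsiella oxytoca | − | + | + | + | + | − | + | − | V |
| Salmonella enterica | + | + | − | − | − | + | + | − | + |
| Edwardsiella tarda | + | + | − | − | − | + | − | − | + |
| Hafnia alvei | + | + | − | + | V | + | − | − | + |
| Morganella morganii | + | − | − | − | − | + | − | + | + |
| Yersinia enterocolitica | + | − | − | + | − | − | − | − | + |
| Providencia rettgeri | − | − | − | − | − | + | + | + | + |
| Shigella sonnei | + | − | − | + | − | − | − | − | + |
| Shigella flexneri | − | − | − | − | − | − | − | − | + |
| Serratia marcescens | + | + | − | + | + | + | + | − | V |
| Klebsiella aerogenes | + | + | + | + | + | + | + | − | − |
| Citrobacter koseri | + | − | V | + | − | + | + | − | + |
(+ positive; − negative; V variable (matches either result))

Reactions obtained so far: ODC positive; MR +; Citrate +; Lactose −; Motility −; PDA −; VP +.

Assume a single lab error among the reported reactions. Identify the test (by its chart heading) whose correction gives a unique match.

As reported, no row in the chart matches all 7 reactions.
Reversing Motility (to +) → unique match: Serratia marcescens.
Reversing Lactose → still no organism matches.
Reversing ODC → still no organism matches.
Reversing PDA → still no organism matches.
Reversing MR → still no organism matches.
Reversing VP → still no organism matches.
Reversing Citrate → still no organism matches.

Motility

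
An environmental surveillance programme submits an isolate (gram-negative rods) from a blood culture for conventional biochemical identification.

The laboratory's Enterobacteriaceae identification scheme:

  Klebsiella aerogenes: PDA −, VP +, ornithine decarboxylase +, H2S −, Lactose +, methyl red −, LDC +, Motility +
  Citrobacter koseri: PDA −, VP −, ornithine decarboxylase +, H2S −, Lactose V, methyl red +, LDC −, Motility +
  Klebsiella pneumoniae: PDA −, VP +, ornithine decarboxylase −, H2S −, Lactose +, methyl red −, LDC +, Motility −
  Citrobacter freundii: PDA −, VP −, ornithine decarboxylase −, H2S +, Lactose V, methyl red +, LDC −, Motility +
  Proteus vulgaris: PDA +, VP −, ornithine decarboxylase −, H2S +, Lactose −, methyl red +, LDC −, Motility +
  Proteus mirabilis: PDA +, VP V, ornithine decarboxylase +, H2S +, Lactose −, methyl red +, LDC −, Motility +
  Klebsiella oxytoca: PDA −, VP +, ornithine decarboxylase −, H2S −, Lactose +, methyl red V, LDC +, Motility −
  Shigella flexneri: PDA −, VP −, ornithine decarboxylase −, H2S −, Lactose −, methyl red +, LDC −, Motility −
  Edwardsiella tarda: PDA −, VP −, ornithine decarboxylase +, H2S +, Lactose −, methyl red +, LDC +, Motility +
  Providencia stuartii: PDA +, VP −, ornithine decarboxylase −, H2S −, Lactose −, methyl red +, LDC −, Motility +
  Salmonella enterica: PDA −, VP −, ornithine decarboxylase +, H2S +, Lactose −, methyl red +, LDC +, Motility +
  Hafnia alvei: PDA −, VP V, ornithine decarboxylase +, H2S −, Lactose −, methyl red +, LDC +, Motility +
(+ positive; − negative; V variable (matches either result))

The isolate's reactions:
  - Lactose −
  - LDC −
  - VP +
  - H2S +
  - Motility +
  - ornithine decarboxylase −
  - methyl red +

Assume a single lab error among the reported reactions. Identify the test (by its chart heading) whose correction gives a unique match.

As reported, no row in the chart matches all 7 reactions.
Reversing H2S → still no organism matches.
Reversing Motility → still no organism matches.
Reversing ornithine decarboxylase (to +) → unique match: Proteus mirabilis.
Reversing Lactose → still no organism matches.
Reversing VP → 2 organisms match (not unique).
Reversing methyl red → still no organism matches.
Reversing LDC → still no organism matches.

ornithine decarboxylase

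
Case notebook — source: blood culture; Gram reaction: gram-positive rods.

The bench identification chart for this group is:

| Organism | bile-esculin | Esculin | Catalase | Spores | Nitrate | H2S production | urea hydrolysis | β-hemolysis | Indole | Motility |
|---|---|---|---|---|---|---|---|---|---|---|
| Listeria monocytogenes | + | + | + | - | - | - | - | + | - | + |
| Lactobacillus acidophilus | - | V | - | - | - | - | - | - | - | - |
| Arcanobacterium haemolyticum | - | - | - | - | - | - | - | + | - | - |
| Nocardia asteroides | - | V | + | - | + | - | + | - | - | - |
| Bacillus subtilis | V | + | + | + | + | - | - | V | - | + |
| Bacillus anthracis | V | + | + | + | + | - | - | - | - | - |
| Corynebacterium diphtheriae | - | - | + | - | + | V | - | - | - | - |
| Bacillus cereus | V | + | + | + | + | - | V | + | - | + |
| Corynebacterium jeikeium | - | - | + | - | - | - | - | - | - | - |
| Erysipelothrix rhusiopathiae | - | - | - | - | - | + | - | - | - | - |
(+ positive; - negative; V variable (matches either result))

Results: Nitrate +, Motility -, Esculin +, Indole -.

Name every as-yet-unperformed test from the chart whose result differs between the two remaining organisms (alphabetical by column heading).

Spores, urea hydrolysis

Nitrate +: excludes 5 organisms — 5 left.
Indole -: all 5 remaining candidates are consistent.
Esculin +: excludes Corynebacterium diphtheriae — 4 left.
Motility -: excludes Bacillus subtilis, Bacillus cereus — 2 left.
Two candidates remain: Bacillus anthracis and Nocardia asteroides.
  bile-esculin: V vs - — variable for at least one, does not separate.
  Catalase: + vs + — same for both, does not separate.
  Spores: Bacillus anthracis +, Nocardia asteroides - — discriminates.
  H2S production: - vs - — same for both, does not separate.
  urea hydrolysis: Bacillus anthracis -, Nocardia asteroides + — discriminates.
  β-hemolysis: - vs - — same for both, does not separate.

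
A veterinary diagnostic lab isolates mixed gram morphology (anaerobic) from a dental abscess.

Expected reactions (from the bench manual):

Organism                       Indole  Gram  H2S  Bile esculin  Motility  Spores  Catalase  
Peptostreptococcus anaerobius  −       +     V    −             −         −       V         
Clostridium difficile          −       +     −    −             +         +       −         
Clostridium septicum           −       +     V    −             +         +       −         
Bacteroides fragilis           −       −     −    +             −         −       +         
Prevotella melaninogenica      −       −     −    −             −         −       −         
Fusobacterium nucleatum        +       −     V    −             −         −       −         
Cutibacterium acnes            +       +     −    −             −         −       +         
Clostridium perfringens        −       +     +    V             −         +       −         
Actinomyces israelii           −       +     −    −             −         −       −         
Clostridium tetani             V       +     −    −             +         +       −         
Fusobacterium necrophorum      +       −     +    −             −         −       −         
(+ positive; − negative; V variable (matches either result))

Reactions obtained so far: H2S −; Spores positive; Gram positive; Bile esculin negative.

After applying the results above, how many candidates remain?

3

Gram +: excludes Bacteroides fragilis, Prevotella melaninogenica, Fusobacterium nucleatum, Fusobacterium necrophorum — 7 left.
H2S −: excludes Clostridium perfringens — 6 left.
Bile esculin −: all 6 remaining candidates are consistent.
Spores +: excludes Peptostreptococcus anaerobius, Cutibacterium acnes, Actinomyces israelii — 3 left.
Still consistent: Clostridium difficile, Clostridium septicum, Clostridium tetani.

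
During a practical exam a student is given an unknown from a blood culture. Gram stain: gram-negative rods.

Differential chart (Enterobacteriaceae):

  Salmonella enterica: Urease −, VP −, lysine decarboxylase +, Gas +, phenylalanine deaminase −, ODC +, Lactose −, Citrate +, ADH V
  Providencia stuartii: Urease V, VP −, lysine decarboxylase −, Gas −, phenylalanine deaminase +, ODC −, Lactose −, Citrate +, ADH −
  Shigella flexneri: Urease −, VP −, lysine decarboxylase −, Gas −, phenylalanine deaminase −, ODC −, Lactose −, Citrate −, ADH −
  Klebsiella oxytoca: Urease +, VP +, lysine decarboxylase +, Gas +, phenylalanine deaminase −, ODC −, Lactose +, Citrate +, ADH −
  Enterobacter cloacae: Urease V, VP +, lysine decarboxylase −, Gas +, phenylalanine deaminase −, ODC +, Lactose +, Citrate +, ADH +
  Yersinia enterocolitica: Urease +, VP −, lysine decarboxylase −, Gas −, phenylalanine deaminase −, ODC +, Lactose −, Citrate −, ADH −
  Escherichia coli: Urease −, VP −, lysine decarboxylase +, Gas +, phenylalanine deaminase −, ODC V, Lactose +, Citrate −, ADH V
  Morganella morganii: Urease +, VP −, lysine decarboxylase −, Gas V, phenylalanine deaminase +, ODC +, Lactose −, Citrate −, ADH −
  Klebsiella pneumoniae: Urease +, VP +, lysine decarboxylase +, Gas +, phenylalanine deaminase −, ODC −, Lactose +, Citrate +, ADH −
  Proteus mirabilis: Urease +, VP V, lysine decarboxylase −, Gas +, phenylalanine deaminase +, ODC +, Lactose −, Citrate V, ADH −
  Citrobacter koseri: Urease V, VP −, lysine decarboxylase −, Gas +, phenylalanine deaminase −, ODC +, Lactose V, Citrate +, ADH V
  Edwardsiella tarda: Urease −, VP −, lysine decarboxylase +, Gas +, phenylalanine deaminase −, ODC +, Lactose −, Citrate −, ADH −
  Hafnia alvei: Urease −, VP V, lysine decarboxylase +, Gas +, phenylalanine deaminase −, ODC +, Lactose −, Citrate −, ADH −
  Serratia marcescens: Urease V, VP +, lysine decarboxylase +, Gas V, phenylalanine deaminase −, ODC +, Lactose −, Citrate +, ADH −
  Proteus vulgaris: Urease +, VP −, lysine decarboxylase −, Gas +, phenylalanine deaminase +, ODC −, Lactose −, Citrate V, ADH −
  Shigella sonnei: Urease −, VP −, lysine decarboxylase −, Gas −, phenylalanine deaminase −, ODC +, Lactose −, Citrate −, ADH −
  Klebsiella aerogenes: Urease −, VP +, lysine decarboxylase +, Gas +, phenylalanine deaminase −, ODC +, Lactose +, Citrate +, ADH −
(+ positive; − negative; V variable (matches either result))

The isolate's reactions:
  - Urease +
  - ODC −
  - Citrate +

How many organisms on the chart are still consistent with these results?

Urease +: excludes 7 organisms — 10 left.
ODC −: excludes 6 organisms — 4 left.
Citrate +: all 4 remaining candidates are consistent.
Still consistent: Klebsiella oxytoca, Klebsiella pneumoniae, Proteus vulgaris, Providencia stuartii.

4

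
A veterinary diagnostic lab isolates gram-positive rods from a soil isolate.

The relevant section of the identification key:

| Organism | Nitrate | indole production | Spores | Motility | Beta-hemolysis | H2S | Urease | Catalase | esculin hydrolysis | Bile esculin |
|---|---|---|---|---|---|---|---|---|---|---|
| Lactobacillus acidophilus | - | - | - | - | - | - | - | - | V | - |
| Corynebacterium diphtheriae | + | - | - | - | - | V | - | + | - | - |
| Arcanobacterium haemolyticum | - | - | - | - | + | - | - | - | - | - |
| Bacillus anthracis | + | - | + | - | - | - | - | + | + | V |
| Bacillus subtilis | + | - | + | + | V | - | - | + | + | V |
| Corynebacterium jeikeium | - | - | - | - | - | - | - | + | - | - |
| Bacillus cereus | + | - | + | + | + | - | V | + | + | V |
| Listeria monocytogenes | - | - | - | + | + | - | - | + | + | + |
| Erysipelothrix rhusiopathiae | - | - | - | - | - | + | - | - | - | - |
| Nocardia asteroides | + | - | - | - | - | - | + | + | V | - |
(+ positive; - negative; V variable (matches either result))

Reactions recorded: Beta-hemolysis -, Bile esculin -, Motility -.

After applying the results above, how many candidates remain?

6

Bile esculin -: excludes Listeria monocytogenes — 9 left.
Beta-hemolysis -: excludes Arcanobacterium haemolyticum, Bacillus cereus — 7 left.
Motility -: excludes Bacillus subtilis — 6 left.
Still consistent: Bacillus anthracis, Corynebacterium diphtheriae, Corynebacterium jeikeium, Erysipelothrix rhusiopathiae, Lactobacillus acidophilus, Nocardia asteroides.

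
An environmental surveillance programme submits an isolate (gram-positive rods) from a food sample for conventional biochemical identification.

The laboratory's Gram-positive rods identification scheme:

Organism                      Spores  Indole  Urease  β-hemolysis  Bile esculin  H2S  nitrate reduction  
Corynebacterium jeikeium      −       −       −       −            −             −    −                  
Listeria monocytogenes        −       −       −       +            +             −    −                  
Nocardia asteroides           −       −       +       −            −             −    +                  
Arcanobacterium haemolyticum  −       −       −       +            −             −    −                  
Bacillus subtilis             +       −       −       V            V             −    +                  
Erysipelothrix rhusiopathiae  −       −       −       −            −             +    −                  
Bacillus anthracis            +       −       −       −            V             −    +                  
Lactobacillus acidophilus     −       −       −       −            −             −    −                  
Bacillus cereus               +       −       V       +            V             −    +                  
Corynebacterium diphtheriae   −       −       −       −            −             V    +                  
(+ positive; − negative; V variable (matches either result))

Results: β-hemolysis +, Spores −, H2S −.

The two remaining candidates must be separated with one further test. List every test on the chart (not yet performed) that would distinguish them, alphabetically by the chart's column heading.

β-hemolysis +: excludes 6 organisms — 4 left.
H2S −: all 4 remaining candidates are consistent.
Spores −: excludes Bacillus subtilis, Bacillus cereus — 2 left.
Two candidates remain: Arcanobacterium haemolyticum and Listeria monocytogenes.
  Indole: − vs − — same for both, does not separate.
  Urease: − vs − — same for both, does not separate.
  Bile esculin: Arcanobacterium haemolyticum −, Listeria monocytogenes + — discriminates.
  nitrate reduction: − vs − — same for both, does not separate.

Bile esculin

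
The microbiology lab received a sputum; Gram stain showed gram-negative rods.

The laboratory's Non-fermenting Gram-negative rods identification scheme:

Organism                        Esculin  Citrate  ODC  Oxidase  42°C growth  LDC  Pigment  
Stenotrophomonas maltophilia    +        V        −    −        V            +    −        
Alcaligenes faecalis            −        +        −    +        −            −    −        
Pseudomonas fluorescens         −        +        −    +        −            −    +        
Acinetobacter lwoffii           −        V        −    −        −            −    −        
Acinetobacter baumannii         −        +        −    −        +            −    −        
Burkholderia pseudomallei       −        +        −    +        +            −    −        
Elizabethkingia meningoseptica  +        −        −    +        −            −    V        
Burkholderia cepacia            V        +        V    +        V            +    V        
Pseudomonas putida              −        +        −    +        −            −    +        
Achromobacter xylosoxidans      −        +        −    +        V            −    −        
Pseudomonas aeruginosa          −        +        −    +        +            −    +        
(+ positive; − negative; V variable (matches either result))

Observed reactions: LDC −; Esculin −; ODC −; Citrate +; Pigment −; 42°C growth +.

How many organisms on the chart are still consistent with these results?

Citrate +: excludes Elizabethkingia meningoseptica — 10 left.
Esculin −: excludes Stenotrophomonas maltophilia — 9 left.
ODC −: all 9 remaining candidates are consistent.
Pigment −: excludes Pseudomonas fluorescens, Pseudomonas putida, Pseudomonas aeruginosa — 6 left.
LDC −: excludes Burkholderia cepacia — 5 left.
42°C growth +: excludes Alcaligenes faecalis, Acinetobacter lwoffii — 3 left.
Still consistent: Achromobacter xylosoxidans, Acinetobacter baumannii, Burkholderia pseudomallei.

3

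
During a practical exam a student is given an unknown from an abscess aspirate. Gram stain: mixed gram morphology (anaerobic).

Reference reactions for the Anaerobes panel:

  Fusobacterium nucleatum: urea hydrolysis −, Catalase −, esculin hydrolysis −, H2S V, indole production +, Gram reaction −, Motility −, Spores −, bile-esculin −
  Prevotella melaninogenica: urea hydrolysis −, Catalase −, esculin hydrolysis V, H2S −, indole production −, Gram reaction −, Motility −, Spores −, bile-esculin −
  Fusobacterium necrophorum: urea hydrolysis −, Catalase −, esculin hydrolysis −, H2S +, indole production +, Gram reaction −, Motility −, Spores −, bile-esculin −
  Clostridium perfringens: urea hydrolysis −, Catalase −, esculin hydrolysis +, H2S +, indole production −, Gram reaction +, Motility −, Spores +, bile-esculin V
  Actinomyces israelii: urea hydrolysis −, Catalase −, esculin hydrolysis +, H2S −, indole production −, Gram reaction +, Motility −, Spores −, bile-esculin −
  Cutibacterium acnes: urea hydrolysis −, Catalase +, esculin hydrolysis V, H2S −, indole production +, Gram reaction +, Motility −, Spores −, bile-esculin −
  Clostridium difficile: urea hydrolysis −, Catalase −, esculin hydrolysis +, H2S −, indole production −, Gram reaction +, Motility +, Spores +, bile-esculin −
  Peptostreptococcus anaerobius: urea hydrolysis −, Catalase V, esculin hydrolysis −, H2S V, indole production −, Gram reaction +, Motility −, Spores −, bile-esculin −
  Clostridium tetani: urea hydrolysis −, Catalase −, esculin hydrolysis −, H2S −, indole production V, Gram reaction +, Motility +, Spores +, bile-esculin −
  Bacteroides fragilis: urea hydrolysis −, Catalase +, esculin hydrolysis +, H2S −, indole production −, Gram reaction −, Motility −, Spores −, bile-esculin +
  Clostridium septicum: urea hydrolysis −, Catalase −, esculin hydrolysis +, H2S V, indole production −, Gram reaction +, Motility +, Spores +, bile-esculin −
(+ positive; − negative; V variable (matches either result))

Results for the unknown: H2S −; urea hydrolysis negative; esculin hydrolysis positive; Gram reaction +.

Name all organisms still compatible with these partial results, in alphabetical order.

H2S −: excludes Fusobacterium necrophorum, Clostridium perfringens — 9 left.
urea hydrolysis −: all 9 remaining candidates are consistent.
esculin hydrolysis +: excludes Fusobacterium nucleatum, Peptostreptococcus anaerobius, Clostridium tetani — 6 left.
Gram reaction +: excludes Prevotella melaninogenica, Bacteroides fragilis — 4 left.

Actinomyces israelii, Clostridium difficile, Clostridium septicum, Cutibacterium acnes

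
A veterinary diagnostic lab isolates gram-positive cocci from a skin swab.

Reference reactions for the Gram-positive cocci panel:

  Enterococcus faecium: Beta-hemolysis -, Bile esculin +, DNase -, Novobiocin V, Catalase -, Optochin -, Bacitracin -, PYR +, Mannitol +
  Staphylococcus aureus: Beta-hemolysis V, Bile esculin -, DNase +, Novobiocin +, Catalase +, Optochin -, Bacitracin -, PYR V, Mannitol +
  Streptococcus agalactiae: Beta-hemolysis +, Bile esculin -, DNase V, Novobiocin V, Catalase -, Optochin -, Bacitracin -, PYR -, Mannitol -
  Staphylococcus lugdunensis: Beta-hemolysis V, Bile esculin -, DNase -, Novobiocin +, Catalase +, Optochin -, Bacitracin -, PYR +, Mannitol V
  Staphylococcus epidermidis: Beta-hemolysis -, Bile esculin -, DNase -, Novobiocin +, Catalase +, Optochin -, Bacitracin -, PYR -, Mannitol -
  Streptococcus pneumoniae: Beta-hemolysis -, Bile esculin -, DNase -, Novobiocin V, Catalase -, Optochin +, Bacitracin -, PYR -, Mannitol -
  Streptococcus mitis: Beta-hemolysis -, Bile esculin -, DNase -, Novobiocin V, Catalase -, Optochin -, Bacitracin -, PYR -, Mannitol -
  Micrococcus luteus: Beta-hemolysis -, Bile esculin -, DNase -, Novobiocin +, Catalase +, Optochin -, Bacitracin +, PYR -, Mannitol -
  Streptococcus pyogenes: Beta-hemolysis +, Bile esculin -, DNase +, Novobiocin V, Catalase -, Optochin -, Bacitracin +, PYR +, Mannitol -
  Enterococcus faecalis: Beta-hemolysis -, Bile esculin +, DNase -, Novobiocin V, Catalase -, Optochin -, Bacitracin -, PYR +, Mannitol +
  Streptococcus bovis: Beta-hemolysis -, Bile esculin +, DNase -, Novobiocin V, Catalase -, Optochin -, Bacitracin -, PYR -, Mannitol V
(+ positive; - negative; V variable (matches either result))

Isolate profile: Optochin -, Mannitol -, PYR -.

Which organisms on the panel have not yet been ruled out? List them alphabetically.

PYR -: excludes Enterococcus faecium, Staphylococcus lugdunensis, Streptococcus pyogenes, Enterococcus faecalis — 7 left.
Mannitol -: excludes Staphylococcus aureus — 6 left.
Optochin -: excludes Streptococcus pneumoniae — 5 left.

Micrococcus luteus, Staphylococcus epidermidis, Streptococcus agalactiae, Streptococcus bovis, Streptococcus mitis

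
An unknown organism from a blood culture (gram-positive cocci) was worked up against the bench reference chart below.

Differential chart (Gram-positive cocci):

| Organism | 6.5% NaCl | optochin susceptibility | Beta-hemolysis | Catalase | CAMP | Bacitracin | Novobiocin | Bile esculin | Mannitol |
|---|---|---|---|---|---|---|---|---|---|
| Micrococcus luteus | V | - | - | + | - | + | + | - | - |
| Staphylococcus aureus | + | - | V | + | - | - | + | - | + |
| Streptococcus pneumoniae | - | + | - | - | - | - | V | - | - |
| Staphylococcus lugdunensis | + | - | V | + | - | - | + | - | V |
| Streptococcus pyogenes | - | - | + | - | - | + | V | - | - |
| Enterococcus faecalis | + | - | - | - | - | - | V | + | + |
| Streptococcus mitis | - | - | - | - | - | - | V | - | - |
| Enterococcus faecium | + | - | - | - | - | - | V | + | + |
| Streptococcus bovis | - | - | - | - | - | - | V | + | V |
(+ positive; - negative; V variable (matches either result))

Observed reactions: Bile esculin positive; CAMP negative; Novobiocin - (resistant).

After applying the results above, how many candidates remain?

3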